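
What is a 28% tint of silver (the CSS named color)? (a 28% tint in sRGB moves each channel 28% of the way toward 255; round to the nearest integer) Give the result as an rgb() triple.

rgb(210, 210, 210)

CSS silver is rgb(192, 192, 192).
A 28% tint moves each channel 28% toward 255:
  R: 192 + 0.28×(255−192) = 192 + 17.64 = 209.64 → 210
  G: 192 + 0.28×(255−192) = 192 + 17.64 = 209.64 → 210
  B: 192 + 17.64 = 209.64 → 210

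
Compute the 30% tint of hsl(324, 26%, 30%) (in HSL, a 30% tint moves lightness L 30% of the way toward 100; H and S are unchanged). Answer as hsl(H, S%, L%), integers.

hsl(324, 26%, 51%)

L moves 30% from 30 toward 100: 30 + 21 = 51 → 51.
H and S are unchanged.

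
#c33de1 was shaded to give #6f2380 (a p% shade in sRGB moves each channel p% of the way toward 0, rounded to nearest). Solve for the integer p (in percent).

#c33de1 is rgb(195, 61, 225); #6f2380 is rgb(111, 35, 128).
On the B channel (widest range): 128 ≈ 225 + (p/100)(0 − 225), so p ≈ 100×(128 − 225)/(0 − 225) = -9700/-225 = 43.11.
p = 43 reproduces all three channels after rounding.

43%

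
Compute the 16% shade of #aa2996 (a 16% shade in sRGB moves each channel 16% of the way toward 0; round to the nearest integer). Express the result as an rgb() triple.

rgb(143, 34, 126)

#aa2996 is rgb(170, 41, 150).
A 16% shade moves each channel 16% toward 0:
  R: 170 − 27.2 = 142.8 → 143
  G: 41 + 0.16×(0−41) = 41 − 6.56 = 34.44 → 34
  B: 150 − 24 = 126 → 126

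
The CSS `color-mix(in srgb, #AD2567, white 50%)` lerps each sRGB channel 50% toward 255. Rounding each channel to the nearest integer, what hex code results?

#D692B3

#AD2567 is rgb(173, 37, 103).
A 50% tint moves each channel 50% toward 255:
  R: 173 + 41 = 214 → 214
  G: 37 + 109 = 146 → 146
  B: 103 + 0.5×(255−103) = 103 + 76 = 179 → 179
rgb(214, 146, 179) = #D692B3.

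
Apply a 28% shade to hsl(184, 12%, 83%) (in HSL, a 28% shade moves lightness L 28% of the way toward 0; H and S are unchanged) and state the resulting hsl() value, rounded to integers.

hsl(184, 12%, 60%)

L moves 28% from 83 toward 0: 83 − 23.24 = 59.76 → 60.
H and S are unchanged.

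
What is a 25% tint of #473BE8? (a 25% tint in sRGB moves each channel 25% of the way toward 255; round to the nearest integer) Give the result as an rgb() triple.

#473BE8 is rgb(71, 59, 232).
Lerp each channel 25% toward 255:
  R: 71 + 0.25×(255−71) = 71 + 46 = 117 → 117
  G: 59 + 49 = 108 → 108
  B: 232 + 0.25×(255−232) = 232 + 5.75 = 237.75 → 238

rgb(117, 108, 238)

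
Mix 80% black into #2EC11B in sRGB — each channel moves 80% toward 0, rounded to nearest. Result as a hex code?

#092705

#2EC11B is rgb(46, 193, 27).
An 80% shade moves each channel 80% toward 0:
  R: 46 + 0.8×(0−46) = 46 − 36.8 = 9.2 → 9
  G: 193 − 154.4 = 38.6 → 39
  B: 27 − 21.6 = 5.4 → 5
rgb(9, 39, 5) = #092705.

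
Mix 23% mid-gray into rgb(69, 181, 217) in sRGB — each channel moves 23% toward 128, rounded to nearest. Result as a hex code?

A 23% tone moves each channel 23% toward 128:
  R: 69 + 13.57 = 82.57 → 83
  G: 181 − 12.19 = 168.81 → 169
  B: 217 + 0.23×(128−217) = 217 − 20.47 = 196.53 → 197
rgb(83, 169, 197) = #53A9C5.

#53A9C5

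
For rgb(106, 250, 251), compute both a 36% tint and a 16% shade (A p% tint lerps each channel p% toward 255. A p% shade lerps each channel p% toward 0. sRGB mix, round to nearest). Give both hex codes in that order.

#a0fcfc, #59d2d3

36% tint:
  R: 106 + 53.64 = 159.64 → 160
  G: 250 + 0.36×(255−250) = 250 + 1.8 = 251.8 → 252
  B: 251 + 0.36×(255−251) = 251 + 1.44 = 252.44 → 252
  → #a0fcfc
16% shade:
  R: 106 + 0.16×(0−106) = 106 − 16.96 = 89.04 → 89
  G: 250 + 0.16×(0−250) = 250 − 40 = 210 → 210
  B: 251 − 40.16 = 210.84 → 211
  → #59d2d3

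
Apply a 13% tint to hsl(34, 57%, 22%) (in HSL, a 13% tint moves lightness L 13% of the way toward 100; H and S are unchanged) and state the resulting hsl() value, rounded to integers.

L moves 13% from 22 toward 100: 22 + 10.14 = 32.14 → 32.
H and S are unchanged.

hsl(34, 57%, 32%)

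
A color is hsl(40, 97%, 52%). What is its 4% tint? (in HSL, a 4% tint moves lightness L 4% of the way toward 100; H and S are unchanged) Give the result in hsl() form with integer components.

hsl(40, 97%, 54%)

L moves 4% from 52 toward 100: 52 + 1.92 = 53.92 → 54.
H and S are unchanged.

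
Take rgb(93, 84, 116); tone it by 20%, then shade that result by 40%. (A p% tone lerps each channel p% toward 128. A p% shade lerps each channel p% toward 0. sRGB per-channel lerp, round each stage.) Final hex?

Lerp each channel 20% toward 128:
  R: 93 + 7 = 100 → 100
  G: 84 + 0.2×(128−84) = 84 + 8.8 = 92.8 → 93
  B: 116 + 2.4 = 118.4 → 118
After the tone: rgb(100, 93, 118) = #645D76.
A 40% shade moves each channel 40% toward 0:
  R: 100 + 0.4×(0−100) = 100 − 40 = 60 → 60
  G: 93 − 37.2 = 55.8 → 56
  B: 118 + 0.4×(0−118) = 118 − 47.2 = 70.8 → 71
rgb(60, 56, 71) = #3C3847.

#3C3847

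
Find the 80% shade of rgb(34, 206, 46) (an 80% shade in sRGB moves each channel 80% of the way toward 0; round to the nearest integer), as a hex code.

An 80% shade moves each channel 80% toward 0:
  R: 34 − 27.2 = 6.8 → 7
  G: 206 + 0.8×(0−206) = 206 − 164.8 = 41.2 → 41
  B: 46 + 0.8×(0−46) = 46 − 36.8 = 9.2 → 9
rgb(7, 41, 9) = #072909.

#072909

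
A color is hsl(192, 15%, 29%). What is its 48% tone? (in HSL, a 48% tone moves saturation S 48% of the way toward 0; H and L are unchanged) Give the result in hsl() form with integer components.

S moves 48% from 15 toward 0: 15 − 7.2 = 7.8 → 8.
H and L are unchanged.

hsl(192, 8%, 29%)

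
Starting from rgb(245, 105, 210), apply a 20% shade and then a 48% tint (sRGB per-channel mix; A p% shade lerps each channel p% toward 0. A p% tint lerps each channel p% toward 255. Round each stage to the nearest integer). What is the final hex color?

Lerp each channel 20% toward 0:
  R: 245 + 0.2×(0−245) = 245 − 49 = 196 → 196
  G: 105 − 21 = 84 → 84
  B: 210 − 42 = 168 → 168
After the shade: rgb(196, 84, 168) = #c454a8.
A 48% tint moves each channel 48% toward 255:
  R: 196 + 0.48×(255−196) = 196 + 28.32 = 224.32 → 224
  G: 84 + 0.48×(255−84) = 84 + 82.08 = 166.08 → 166
  B: 168 + 0.48×(255−168) = 168 + 41.76 = 209.76 → 210
rgb(224, 166, 210) = #e0a6d2.

#e0a6d2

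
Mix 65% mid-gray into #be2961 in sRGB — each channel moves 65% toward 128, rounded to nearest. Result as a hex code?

#be2961 is rgb(190, 41, 97).
Lerp each channel 65% toward 128:
  R: 190 − 40.3 = 149.7 → 150
  G: 41 + 0.65×(128−41) = 41 + 56.55 = 97.55 → 98
  B: 97 + 0.65×(128−97) = 97 + 20.15 = 117.15 → 117
rgb(150, 98, 117) = #966275.

#966275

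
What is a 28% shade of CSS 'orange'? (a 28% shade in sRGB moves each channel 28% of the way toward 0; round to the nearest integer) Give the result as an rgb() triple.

CSS orange is rgb(255, 165, 0).
Per channel, c → c + 0.28(0 − c):
  R: 255 + 0.28×(0−255) = 255 − 71.4 = 183.6 → 184
  G: 165 + 0.28×(0−165) = 165 − 46.2 = 118.8 → 119
  B: 0 + 0.28×(0−0) = 0 + 0 = 0 → 0

rgb(184, 119, 0)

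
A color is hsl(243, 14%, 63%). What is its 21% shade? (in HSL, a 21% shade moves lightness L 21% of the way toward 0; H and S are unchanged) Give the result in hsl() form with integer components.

hsl(243, 14%, 50%)

L moves 21% from 63 toward 0: 63 − 13.23 = 49.77 → 50.
H and S are unchanged.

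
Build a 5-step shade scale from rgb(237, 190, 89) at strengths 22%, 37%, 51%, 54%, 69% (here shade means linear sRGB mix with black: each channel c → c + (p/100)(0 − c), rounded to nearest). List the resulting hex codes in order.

22%: (237 − 52.14 = 184.86→185, 190 − 41.8 = 148.2→148, 89 − 19.58 = 69.42→69) → #B99445
37%: (237 − 87.69 = 149.31→149, 190 − 70.3 = 119.7→120, 89 − 32.93 = 56.07→56) → #957838
51%: (237 − 120.87 = 116.13→116, 190 − 96.9 = 93.1→93, 89 − 45.39 = 43.61→44) → #745D2C
54%: (237 − 127.98 = 109.02→109, 190 − 102.6 = 87.4→87, 89 − 48.06 = 40.94→41) → #6D5729
69%: (237 − 163.53 = 73.47→73, 190 − 131.1 = 58.9→59, 89 − 61.41 = 27.59→28) → #493B1C

#B99445, #957838, #745D2C, #6D5729, #493B1C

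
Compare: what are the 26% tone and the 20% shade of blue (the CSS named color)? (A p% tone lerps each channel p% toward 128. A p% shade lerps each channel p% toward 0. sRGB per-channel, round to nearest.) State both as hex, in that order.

#2121de, #0000cc

CSS blue is rgb(0, 0, 255).
26% tone:
  R: 0 + 0.26×(128−0) = 0 + 33.28 = 33.28 → 33
  G: 0 + 0.26×(128−0) = 0 + 33.28 = 33.28 → 33
  B: 255 − 33.02 = 221.98 → 222
  → #2121de
20% shade:
  R: 0 + 0 = 0 → 0
  G: 0 + 0.2×(0−0) = 0 + 0 = 0 → 0
  B: 255 + 0.2×(0−255) = 255 − 51 = 204 → 204
  → #0000cc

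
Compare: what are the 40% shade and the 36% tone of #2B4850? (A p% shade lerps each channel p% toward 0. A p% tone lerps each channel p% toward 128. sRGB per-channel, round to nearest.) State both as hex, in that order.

#2B4850 is rgb(43, 72, 80).
40% shade:
  R: 43 + 0.4×(0−43) = 43 − 17.2 = 25.8 → 26
  G: 72 − 28.8 = 43.2 → 43
  B: 80 + 0.4×(0−80) = 80 − 32 = 48 → 48
  → #1A2B30
36% tone:
  R: 43 + 30.6 = 73.6 → 74
  G: 72 + 20.16 = 92.16 → 92
  B: 80 + 0.36×(128−80) = 80 + 17.28 = 97.28 → 97
  → #4A5C61

#1A2B30, #4A5C61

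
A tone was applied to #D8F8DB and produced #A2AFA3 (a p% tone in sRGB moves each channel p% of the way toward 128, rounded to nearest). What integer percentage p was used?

#D8F8DB is rgb(216, 248, 219); #A2AFA3 is rgb(162, 175, 163).
On the G channel (widest range): 175 ≈ 248 + (p/100)(128 − 248), so p ≈ 100×(175 − 248)/(128 − 248) = -7300/-120 = 60.83.
p = 61 reproduces all three channels after rounding.

61%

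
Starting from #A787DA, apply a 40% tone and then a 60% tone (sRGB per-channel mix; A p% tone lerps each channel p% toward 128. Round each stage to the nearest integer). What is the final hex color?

#A787DA is rgb(167, 135, 218).
Per channel, c → c + 0.4(128 − c):
  R: 167 − 15.6 = 151.4 → 151
  G: 135 + 0.4×(128−135) = 135 − 2.8 = 132.2 → 132
  B: 218 + 0.4×(128−218) = 218 − 36 = 182 → 182
After the tone: rgb(151, 132, 182) = #9784B6.
Per channel, c → c + 0.6(128 − c):
  R: 151 − 13.8 = 137.2 → 137
  G: 132 + 0.6×(128−132) = 132 − 2.4 = 129.6 → 130
  B: 182 + 0.6×(128−182) = 182 − 32.4 = 149.6 → 150
rgb(137, 130, 150) = #898296.

#898296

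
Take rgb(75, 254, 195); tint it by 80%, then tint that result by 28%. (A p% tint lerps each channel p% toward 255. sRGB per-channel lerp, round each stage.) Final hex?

#E5FFF6

An 80% tint moves each channel 80% toward 255:
  R: 75 + 0.8×(255−75) = 75 + 144 = 219 → 219
  G: 254 + 0.8 = 254.8 → 255
  B: 195 + 48 = 243 → 243
After the tint: rgb(219, 255, 243) = #DBFFF3.
Per channel, c → c + 0.28(255 − c):
  R: 219 + 0.28×(255−219) = 219 + 10.08 = 229.08 → 229
  G: 255 + 0 = 255 → 255
  B: 243 + 0.28×(255−243) = 243 + 3.36 = 246.36 → 246
rgb(229, 255, 246) = #E5FFF6.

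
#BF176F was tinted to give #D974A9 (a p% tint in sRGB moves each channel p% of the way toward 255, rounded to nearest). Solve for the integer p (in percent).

40%

#BF176F is rgb(191, 23, 111); #D974A9 is rgb(217, 116, 169).
On the G channel (widest range): 116 ≈ 23 + (p/100)(255 − 23), so p ≈ 100×(116 − 23)/(255 − 23) = 9300/232 = 40.09.
p = 40 reproduces all three channels after rounding.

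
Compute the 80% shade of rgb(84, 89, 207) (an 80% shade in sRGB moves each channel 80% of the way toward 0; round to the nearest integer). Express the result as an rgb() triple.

rgb(17, 18, 41)

Lerp each channel 80% toward 0:
  R: 84 + 0.8×(0−84) = 84 − 67.2 = 16.8 → 17
  G: 89 + 0.8×(0−89) = 89 − 71.2 = 17.8 → 18
  B: 207 − 165.6 = 41.4 → 41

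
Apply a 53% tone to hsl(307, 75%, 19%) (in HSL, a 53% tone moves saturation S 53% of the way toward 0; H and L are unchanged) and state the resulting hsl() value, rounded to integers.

S moves 53% from 75 toward 0: 75 − 39.75 = 35.25 → 35.
H and L are unchanged.

hsl(307, 35%, 19%)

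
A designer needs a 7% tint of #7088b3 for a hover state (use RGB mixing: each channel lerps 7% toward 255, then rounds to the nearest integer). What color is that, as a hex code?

#7a90b8

#7088b3 is rgb(112, 136, 179).
A 7% tint moves each channel 7% toward 255:
  R: 112 + 0.07×(255−112) = 112 + 10.01 = 122.01 → 122
  G: 136 + 8.33 = 144.33 → 144
  B: 179 + 5.32 = 184.32 → 184
rgb(122, 144, 184) = #7a90b8.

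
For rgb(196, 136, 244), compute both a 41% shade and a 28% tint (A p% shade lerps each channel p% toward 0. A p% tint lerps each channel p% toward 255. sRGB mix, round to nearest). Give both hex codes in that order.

#745090, #d5a9f7

41% shade:
  R: 196 − 80.36 = 115.64 → 116
  G: 136 + 0.41×(0−136) = 136 − 55.76 = 80.24 → 80
  B: 244 − 100.04 = 143.96 → 144
  → #745090
28% tint:
  R: 196 + 0.28×(255−196) = 196 + 16.52 = 212.52 → 213
  G: 136 + 33.32 = 169.32 → 169
  B: 244 + 0.28×(255−244) = 244 + 3.08 = 247.08 → 247
  → #d5a9f7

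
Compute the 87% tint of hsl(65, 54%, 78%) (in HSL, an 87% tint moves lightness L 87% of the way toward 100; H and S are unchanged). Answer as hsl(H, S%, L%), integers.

hsl(65, 54%, 97%)

L moves 87% from 78 toward 100: 78 + 19.14 = 97.14 → 97.
H and S are unchanged.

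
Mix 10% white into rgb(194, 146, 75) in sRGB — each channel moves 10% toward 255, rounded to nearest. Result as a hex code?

#c89d5d

Per channel, c → c + 0.1(255 − c):
  R: 194 + 6.1 = 200.1 → 200
  G: 146 + 0.1×(255−146) = 146 + 10.9 = 156.9 → 157
  B: 75 + 0.1×(255−75) = 75 + 18 = 93 → 93
rgb(200, 157, 93) = #c89d5d.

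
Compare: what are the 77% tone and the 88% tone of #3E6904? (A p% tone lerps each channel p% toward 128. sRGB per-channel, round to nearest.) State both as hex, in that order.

#717B63, #787D71

#3E6904 is rgb(62, 105, 4).
77% tone:
  R: 62 + 50.82 = 112.82 → 113
  G: 105 + 0.77×(128−105) = 105 + 17.71 = 122.71 → 123
  B: 4 + 0.77×(128−4) = 4 + 95.48 = 99.48 → 99
  → #717B63
88% tone:
  R: 62 + 0.88×(128−62) = 62 + 58.08 = 120.08 → 120
  G: 105 + 0.88×(128−105) = 105 + 20.24 = 125.24 → 125
  B: 4 + 0.88×(128−4) = 4 + 109.12 = 113.12 → 113
  → #787D71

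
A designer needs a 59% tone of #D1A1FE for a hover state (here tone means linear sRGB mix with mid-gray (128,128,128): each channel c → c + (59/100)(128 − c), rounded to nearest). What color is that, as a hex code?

#D1A1FE is rgb(209, 161, 254).
Lerp each channel 59% toward 128:
  R: 209 + 0.59×(128−209) = 209 − 47.79 = 161.21 → 161
  G: 161 + 0.59×(128−161) = 161 − 19.47 = 141.53 → 142
  B: 254 + 0.59×(128−254) = 254 − 74.34 = 179.66 → 180
rgb(161, 142, 180) = #A18EB4.

#A18EB4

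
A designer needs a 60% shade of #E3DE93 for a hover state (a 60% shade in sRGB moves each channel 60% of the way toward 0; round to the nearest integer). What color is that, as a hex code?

#5B593B

#E3DE93 is rgb(227, 222, 147).
A 60% shade moves each channel 60% toward 0:
  R: 227 − 136.2 = 90.8 → 91
  G: 222 + 0.6×(0−222) = 222 − 133.2 = 88.8 → 89
  B: 147 − 88.2 = 58.8 → 59
rgb(91, 89, 59) = #5B593B.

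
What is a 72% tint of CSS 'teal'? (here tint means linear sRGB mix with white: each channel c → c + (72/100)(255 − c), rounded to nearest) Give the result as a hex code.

#B8DBDB

CSS teal is rgb(0, 128, 128).
A 72% tint moves each channel 72% toward 255:
  R: 0 + 0.72×(255−0) = 0 + 183.6 = 183.6 → 184
  G: 128 + 0.72×(255−128) = 128 + 91.44 = 219.44 → 219
  B: 128 + 0.72×(255−128) = 128 + 91.44 = 219.44 → 219
rgb(184, 219, 219) = #B8DBDB.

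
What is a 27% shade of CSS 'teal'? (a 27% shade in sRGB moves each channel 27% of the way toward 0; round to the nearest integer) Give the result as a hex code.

CSS teal is rgb(0, 128, 128).
Per channel, c → c + 0.27(0 − c):
  R: 0 + 0 = 0 → 0
  G: 128 + 0.27×(0−128) = 128 − 34.56 = 93.44 → 93
  B: 128 − 34.56 = 93.44 → 93
rgb(0, 93, 93) = #005D5D.

#005D5D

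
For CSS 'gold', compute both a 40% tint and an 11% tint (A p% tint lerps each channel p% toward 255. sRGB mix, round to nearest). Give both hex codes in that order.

CSS gold is rgb(255, 215, 0).
40% tint:
  R: 255 + 0.4×(255−255) = 255 + 0 = 255 → 255
  G: 215 + 0.4×(255−215) = 215 + 16 = 231 → 231
  B: 0 + 0.4×(255−0) = 0 + 102 = 102 → 102
  → #ffe766
11% tint:
  R: 255 + 0.11×(255−255) = 255 + 0 = 255 → 255
  G: 215 + 4.4 = 219.4 → 219
  B: 0 + 28.05 = 28.05 → 28
  → #ffdb1c

#ffe766, #ffdb1c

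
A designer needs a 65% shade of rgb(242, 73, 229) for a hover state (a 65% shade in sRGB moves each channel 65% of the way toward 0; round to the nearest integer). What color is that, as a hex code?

#551A50

Per channel, c → c + 0.65(0 − c):
  R: 242 − 157.3 = 84.7 → 85
  G: 73 − 47.45 = 25.55 → 26
  B: 229 + 0.65×(0−229) = 229 − 148.85 = 80.15 → 80
rgb(85, 26, 80) = #551A50.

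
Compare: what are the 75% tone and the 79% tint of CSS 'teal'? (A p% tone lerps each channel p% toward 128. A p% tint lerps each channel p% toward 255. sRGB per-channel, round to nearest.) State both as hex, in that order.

CSS teal is rgb(0, 128, 128).
75% tone:
  R: 0 + 0.75×(128−0) = 0 + 96 = 96 → 96
  G: 128 + 0 = 128 → 128
  B: 128 + 0 = 128 → 128
  → #608080
79% tint:
  R: 0 + 201.45 = 201.45 → 201
  G: 128 + 100.33 = 228.33 → 228
  B: 128 + 0.79×(255−128) = 128 + 100.33 = 228.33 → 228
  → #c9e4e4

#608080, #c9e4e4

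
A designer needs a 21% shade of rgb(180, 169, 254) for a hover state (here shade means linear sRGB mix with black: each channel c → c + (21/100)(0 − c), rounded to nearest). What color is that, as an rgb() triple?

rgb(142, 134, 201)

Lerp each channel 21% toward 0:
  R: 180 + 0.21×(0−180) = 180 − 37.8 = 142.2 → 142
  G: 169 + 0.21×(0−169) = 169 − 35.49 = 133.51 → 134
  B: 254 + 0.21×(0−254) = 254 − 53.34 = 200.66 → 201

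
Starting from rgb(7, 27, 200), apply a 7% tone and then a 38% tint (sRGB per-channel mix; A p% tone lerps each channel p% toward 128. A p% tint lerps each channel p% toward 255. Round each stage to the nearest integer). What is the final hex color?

Lerp each channel 7% toward 128:
  R: 7 + 0.07×(128−7) = 7 + 8.47 = 15.47 → 15
  G: 27 + 7.07 = 34.07 → 34
  B: 200 + 0.07×(128−200) = 200 − 5.04 = 194.96 → 195
After the tone: rgb(15, 34, 195) = #0f22c3.
Lerp each channel 38% toward 255:
  R: 15 + 91.2 = 106.2 → 106
  G: 34 + 83.98 = 117.98 → 118
  B: 195 + 22.8 = 217.8 → 218
rgb(106, 118, 218) = #6a76da.

#6a76da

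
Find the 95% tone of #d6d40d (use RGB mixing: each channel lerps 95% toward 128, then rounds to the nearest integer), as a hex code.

#84847a

#d6d40d is rgb(214, 212, 13).
Lerp each channel 95% toward 128:
  R: 214 + 0.95×(128−214) = 214 − 81.7 = 132.3 → 132
  G: 212 − 79.8 = 132.2 → 132
  B: 13 + 109.25 = 122.25 → 122
rgb(132, 132, 122) = #84847a.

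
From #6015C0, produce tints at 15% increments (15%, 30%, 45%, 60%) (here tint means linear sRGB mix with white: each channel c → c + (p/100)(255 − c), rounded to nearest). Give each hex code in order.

#6015C0 is rgb(96, 21, 192).
15%: (96 + 23.85 = 119.85→120, 21 + 35.1 = 56.1→56, 192 + 9.45 = 201.45→201) → #7838C9
30%: (96 + 47.7 = 143.7→144, 21 + 70.2 = 91.2→91, 192 + 18.9 = 210.9→211) → #905BD3
45%: (96 + 71.55 = 167.55→168, 21 + 105.3 = 126.3→126, 192 + 28.35 = 220.35→220) → #A87EDC
60%: (96 + 95.4 = 191.4→191, 21 + 140.4 = 161.4→161, 192 + 37.8 = 229.8→230) → #BFA1E6

#7838C9, #905BD3, #A87EDC, #BFA1E6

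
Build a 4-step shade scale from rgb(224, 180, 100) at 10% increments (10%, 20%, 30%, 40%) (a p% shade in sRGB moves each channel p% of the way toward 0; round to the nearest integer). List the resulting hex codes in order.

10%: (224 − 22.4 = 201.6→202, 180 − 18 = 162→162, 100 − 10 = 90→90) → #caa25a
20%: (224 − 44.8 = 179.2→179, 180 − 36 = 144→144, 100 − 20 = 80→80) → #b39050
30%: (224 − 67.2 = 156.8→157, 180 − 54 = 126→126, 100 − 30 = 70→70) → #9d7e46
40%: (224 − 89.6 = 134.4→134, 180 − 72 = 108→108, 100 − 40 = 60→60) → #866c3c

#caa25a, #b39050, #9d7e46, #866c3c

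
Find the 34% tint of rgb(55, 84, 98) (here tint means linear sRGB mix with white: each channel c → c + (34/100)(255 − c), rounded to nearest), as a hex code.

Lerp each channel 34% toward 255:
  R: 55 + 0.34×(255−55) = 55 + 68 = 123 → 123
  G: 84 + 58.14 = 142.14 → 142
  B: 98 + 53.38 = 151.38 → 151
rgb(123, 142, 151) = #7B8E97.

#7B8E97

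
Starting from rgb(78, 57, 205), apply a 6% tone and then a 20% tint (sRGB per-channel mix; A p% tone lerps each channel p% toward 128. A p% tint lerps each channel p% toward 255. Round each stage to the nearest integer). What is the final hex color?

#7464D3

Per channel, c → c + 0.06(128 − c):
  R: 78 + 0.06×(128−78) = 78 + 3 = 81 → 81
  G: 57 + 0.06×(128−57) = 57 + 4.26 = 61.26 → 61
  B: 205 + 0.06×(128−205) = 205 − 4.62 = 200.38 → 200
After the tone: rgb(81, 61, 200) = #513DC8.
Lerp each channel 20% toward 255:
  R: 81 + 0.2×(255−81) = 81 + 34.8 = 115.8 → 116
  G: 61 + 0.2×(255−61) = 61 + 38.8 = 99.8 → 100
  B: 200 + 11 = 211 → 211
rgb(116, 100, 211) = #7464D3.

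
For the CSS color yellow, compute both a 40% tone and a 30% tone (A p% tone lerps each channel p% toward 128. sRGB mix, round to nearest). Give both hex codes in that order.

CSS yellow is rgb(255, 255, 0).
40% tone:
  R: 255 − 50.8 = 204.2 → 204
  G: 255 + 0.4×(128−255) = 255 − 50.8 = 204.2 → 204
  B: 0 + 0.4×(128−0) = 0 + 51.2 = 51.2 → 51
  → #CCCC33
30% tone:
  R: 255 − 38.1 = 216.9 → 217
  G: 255 − 38.1 = 216.9 → 217
  B: 0 + 38.4 = 38.4 → 38
  → #D9D926

#CCCC33, #D9D926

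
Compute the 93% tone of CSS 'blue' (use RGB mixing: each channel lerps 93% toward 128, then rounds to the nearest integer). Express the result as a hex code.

CSS blue is rgb(0, 0, 255).
Per channel, c → c + 0.93(128 − c):
  R: 0 + 119.04 = 119.04 → 119
  G: 0 + 119.04 = 119.04 → 119
  B: 255 + 0.93×(128−255) = 255 − 118.11 = 136.89 → 137
rgb(119, 119, 137) = #777789.

#777789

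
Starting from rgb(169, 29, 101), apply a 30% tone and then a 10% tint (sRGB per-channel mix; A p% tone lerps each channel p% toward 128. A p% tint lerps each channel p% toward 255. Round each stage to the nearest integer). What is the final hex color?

#A74F7C

A 30% tone moves each channel 30% toward 128:
  R: 169 − 12.3 = 156.7 → 157
  G: 29 + 0.3×(128−29) = 29 + 29.7 = 58.7 → 59
  B: 101 + 0.3×(128−101) = 101 + 8.1 = 109.1 → 109
After the tone: rgb(157, 59, 109) = #9D3B6D.
A 10% tint moves each channel 10% toward 255:
  R: 157 + 9.8 = 166.8 → 167
  G: 59 + 0.1×(255−59) = 59 + 19.6 = 78.6 → 79
  B: 109 + 14.6 = 123.6 → 124
rgb(167, 79, 124) = #A74F7C.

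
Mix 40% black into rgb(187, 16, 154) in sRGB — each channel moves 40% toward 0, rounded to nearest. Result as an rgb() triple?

rgb(112, 10, 92)

Per channel, c → c + 0.4(0 − c):
  R: 187 − 74.8 = 112.2 → 112
  G: 16 + 0.4×(0−16) = 16 − 6.4 = 9.6 → 10
  B: 154 + 0.4×(0−154) = 154 − 61.6 = 92.4 → 92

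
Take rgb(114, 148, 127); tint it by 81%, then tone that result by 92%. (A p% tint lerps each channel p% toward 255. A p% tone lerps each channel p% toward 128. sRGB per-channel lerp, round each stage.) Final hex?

#888988

Lerp each channel 81% toward 255:
  R: 114 + 0.81×(255−114) = 114 + 114.21 = 228.21 → 228
  G: 148 + 0.81×(255−148) = 148 + 86.67 = 234.67 → 235
  B: 127 + 103.68 = 230.68 → 231
After the tint: rgb(228, 235, 231) = #E4EBE7.
Lerp each channel 92% toward 128:
  R: 228 − 92 = 136 → 136
  G: 235 − 98.44 = 136.56 → 137
  B: 231 + 0.92×(128−231) = 231 − 94.76 = 136.24 → 136
rgb(136, 137, 136) = #888988.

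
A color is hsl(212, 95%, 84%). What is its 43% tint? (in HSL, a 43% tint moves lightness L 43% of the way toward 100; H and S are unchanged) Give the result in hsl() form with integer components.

L moves 43% from 84 toward 100: 84 + 6.88 = 90.88 → 91.
H and S are unchanged.

hsl(212, 95%, 91%)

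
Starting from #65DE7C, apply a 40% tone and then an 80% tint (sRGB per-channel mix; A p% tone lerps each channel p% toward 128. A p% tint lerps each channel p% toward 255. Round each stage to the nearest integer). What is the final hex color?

#E2F1E5

#65DE7C is rgb(101, 222, 124).
Lerp each channel 40% toward 128:
  R: 101 + 10.8 = 111.8 → 112
  G: 222 + 0.4×(128−222) = 222 − 37.6 = 184.4 → 184
  B: 124 + 0.4×(128−124) = 124 + 1.6 = 125.6 → 126
After the tone: rgb(112, 184, 126) = #70B87E.
An 80% tint moves each channel 80% toward 255:
  R: 112 + 0.8×(255−112) = 112 + 114.4 = 226.4 → 226
  G: 184 + 0.8×(255−184) = 184 + 56.8 = 240.8 → 241
  B: 126 + 0.8×(255−126) = 126 + 103.2 = 229.2 → 229
rgb(226, 241, 229) = #E2F1E5.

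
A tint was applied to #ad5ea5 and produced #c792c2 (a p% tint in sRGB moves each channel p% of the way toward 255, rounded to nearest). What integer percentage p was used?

#ad5ea5 is rgb(173, 94, 165); #c792c2 is rgb(199, 146, 194).
On the G channel (widest range): 146 ≈ 94 + (p/100)(255 − 94), so p ≈ 100×(146 − 94)/(255 − 94) = 5200/161 = 32.30.
p = 32 reproduces all three channels after rounding.

32%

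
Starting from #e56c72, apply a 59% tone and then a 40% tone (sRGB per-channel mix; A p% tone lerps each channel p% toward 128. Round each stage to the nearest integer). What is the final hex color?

#e56c72 is rgb(229, 108, 114).
Lerp each channel 59% toward 128:
  R: 229 + 0.59×(128−229) = 229 − 59.59 = 169.41 → 169
  G: 108 + 0.59×(128−108) = 108 + 11.8 = 119.8 → 120
  B: 114 + 0.59×(128−114) = 114 + 8.26 = 122.26 → 122
After the tone: rgb(169, 120, 122) = #a9787a.
A 40% tone moves each channel 40% toward 128:
  R: 169 − 16.4 = 152.6 → 153
  G: 120 + 0.4×(128−120) = 120 + 3.2 = 123.2 → 123
  B: 122 + 0.4×(128−122) = 122 + 2.4 = 124.4 → 124
rgb(153, 123, 124) = #997b7c.

#997b7c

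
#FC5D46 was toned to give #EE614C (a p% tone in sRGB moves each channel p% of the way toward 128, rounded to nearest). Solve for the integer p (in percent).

#FC5D46 is rgb(252, 93, 70); #EE614C is rgb(238, 97, 76).
On the R channel (widest range): 238 ≈ 252 + (p/100)(128 − 252), so p ≈ 100×(238 − 252)/(128 − 252) = -1400/-124 = 11.29.
p = 11 reproduces all three channels after rounding.

11%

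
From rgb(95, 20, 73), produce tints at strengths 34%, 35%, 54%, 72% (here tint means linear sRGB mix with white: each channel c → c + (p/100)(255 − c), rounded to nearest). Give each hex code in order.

#956487, #976689, #b593ab, #d2bdcc

34%: (95 + 54.4 = 149.4→149, 20 + 79.9 = 99.9→100, 73 + 61.88 = 134.88→135) → #956487
35%: (95 + 56 = 151→151, 20 + 82.25 = 102.25→102, 73 + 63.7 = 136.7→137) → #976689
54%: (95 + 86.4 = 181.4→181, 20 + 126.9 = 146.9→147, 73 + 98.28 = 171.28→171) → #b593ab
72%: (95 + 115.2 = 210.2→210, 20 + 169.2 = 189.2→189, 73 + 131.04 = 204.04→204) → #d2bdcc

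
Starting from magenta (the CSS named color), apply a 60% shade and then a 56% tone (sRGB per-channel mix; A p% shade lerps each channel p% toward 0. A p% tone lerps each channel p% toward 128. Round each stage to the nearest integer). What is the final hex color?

#754875

CSS magenta is rgb(255, 0, 255).
Lerp each channel 60% toward 0:
  R: 255 + 0.6×(0−255) = 255 − 153 = 102 → 102
  G: 0 + 0 = 0 → 0
  B: 255 − 153 = 102 → 102
After the shade: rgb(102, 0, 102) = #660066.
A 56% tone moves each channel 56% toward 128:
  R: 102 + 0.56×(128−102) = 102 + 14.56 = 116.56 → 117
  G: 0 + 71.68 = 71.68 → 72
  B: 102 + 0.56×(128−102) = 102 + 14.56 = 116.56 → 117
rgb(117, 72, 117) = #754875.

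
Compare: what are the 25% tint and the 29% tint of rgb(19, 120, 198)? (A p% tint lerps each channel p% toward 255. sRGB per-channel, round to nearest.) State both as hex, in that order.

25% tint:
  R: 19 + 59 = 78 → 78
  G: 120 + 33.75 = 153.75 → 154
  B: 198 + 14.25 = 212.25 → 212
  → #4E9AD4
29% tint:
  R: 19 + 68.44 = 87.44 → 87
  G: 120 + 0.29×(255−120) = 120 + 39.15 = 159.15 → 159
  B: 198 + 0.29×(255−198) = 198 + 16.53 = 214.53 → 215
  → #579FD7

#4E9AD4, #579FD7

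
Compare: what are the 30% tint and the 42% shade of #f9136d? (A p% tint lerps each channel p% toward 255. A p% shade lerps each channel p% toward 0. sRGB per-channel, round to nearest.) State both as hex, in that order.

#fb5a99, #900b3f

#f9136d is rgb(249, 19, 109).
30% tint:
  R: 249 + 0.3×(255−249) = 249 + 1.8 = 250.8 → 251
  G: 19 + 0.3×(255−19) = 19 + 70.8 = 89.8 → 90
  B: 109 + 0.3×(255−109) = 109 + 43.8 = 152.8 → 153
  → #fb5a99
42% shade:
  R: 249 + 0.42×(0−249) = 249 − 104.58 = 144.42 → 144
  G: 19 − 7.98 = 11.02 → 11
  B: 109 + 0.42×(0−109) = 109 − 45.78 = 63.22 → 63
  → #900b3f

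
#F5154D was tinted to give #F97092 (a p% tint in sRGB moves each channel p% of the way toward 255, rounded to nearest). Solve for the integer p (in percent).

#F5154D is rgb(245, 21, 77); #F97092 is rgb(249, 112, 146).
On the G channel (widest range): 112 ≈ 21 + (p/100)(255 − 21), so p ≈ 100×(112 − 21)/(255 − 21) = 9100/234 = 38.89.
p = 39 reproduces all three channels after rounding.

39%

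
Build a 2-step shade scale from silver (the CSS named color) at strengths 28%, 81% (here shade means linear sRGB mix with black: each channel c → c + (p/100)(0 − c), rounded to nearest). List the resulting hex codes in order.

#8a8a8a, #242424

CSS silver is rgb(192, 192, 192).
28%: (192 − 53.76 = 138.24→138, 192 − 53.76 = 138.24→138, 192 − 53.76 = 138.24→138) → #8a8a8a
81%: (192 − 155.52 = 36.48→36, 192 − 155.52 = 36.48→36, 192 − 155.52 = 36.48→36) → #242424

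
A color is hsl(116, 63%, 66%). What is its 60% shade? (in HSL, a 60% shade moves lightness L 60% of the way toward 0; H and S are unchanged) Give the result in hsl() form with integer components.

L moves 60% from 66 toward 0: 66 − 39.6 = 26.4 → 26.
H and S are unchanged.

hsl(116, 63%, 26%)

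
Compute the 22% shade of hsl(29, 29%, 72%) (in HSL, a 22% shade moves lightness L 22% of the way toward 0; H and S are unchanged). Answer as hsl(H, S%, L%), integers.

L moves 22% from 72 toward 0: 72 − 15.84 = 56.16 → 56.
H and S are unchanged.

hsl(29, 29%, 56%)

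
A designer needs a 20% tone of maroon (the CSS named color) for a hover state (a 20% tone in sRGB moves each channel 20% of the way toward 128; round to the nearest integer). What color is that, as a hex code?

CSS maroon is rgb(128, 0, 0).
Per channel, c → c + 0.2(128 − c):
  R: 128 + 0.2×(128−128) = 128 + 0 = 128 → 128
  G: 0 + 25.6 = 25.6 → 26
  B: 0 + 0.2×(128−0) = 0 + 25.6 = 25.6 → 26
rgb(128, 26, 26) = #801a1a.

#801a1a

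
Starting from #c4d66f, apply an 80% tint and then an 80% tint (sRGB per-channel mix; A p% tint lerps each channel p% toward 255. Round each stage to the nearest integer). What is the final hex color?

#c4d66f is rgb(196, 214, 111).
Lerp each channel 80% toward 255:
  R: 196 + 0.8×(255−196) = 196 + 47.2 = 243.2 → 243
  G: 214 + 0.8×(255−214) = 214 + 32.8 = 246.8 → 247
  B: 111 + 115.2 = 226.2 → 226
After the tint: rgb(243, 247, 226) = #f3f7e2.
Lerp each channel 80% toward 255:
  R: 243 + 0.8×(255−243) = 243 + 9.6 = 252.6 → 253
  G: 247 + 0.8×(255−247) = 247 + 6.4 = 253.4 → 253
  B: 226 + 23.2 = 249.2 → 249
rgb(253, 253, 249) = #fdfdf9.

#fdfdf9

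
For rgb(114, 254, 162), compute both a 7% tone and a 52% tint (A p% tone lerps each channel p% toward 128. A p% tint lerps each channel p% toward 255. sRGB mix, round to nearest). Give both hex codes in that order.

7% tone:
  R: 114 + 0.07×(128−114) = 114 + 0.98 = 114.98 → 115
  G: 254 − 8.82 = 245.18 → 245
  B: 162 + 0.07×(128−162) = 162 − 2.38 = 159.62 → 160
  → #73F5A0
52% tint:
  R: 114 + 73.32 = 187.32 → 187
  G: 254 + 0.52×(255−254) = 254 + 0.52 = 254.52 → 255
  B: 162 + 48.36 = 210.36 → 210
  → #BBFFD2

#73F5A0, #BBFFD2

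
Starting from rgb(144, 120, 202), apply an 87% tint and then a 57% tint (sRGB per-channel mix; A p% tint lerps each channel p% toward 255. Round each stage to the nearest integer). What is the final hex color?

Lerp each channel 87% toward 255:
  R: 144 + 0.87×(255−144) = 144 + 96.57 = 240.57 → 241
  G: 120 + 117.45 = 237.45 → 237
  B: 202 + 0.87×(255−202) = 202 + 46.11 = 248.11 → 248
After the tint: rgb(241, 237, 248) = #F1EDF8.
A 57% tint moves each channel 57% toward 255:
  R: 241 + 0.57×(255−241) = 241 + 7.98 = 248.98 → 249
  G: 237 + 10.26 = 247.26 → 247
  B: 248 + 3.99 = 251.99 → 252
rgb(249, 247, 252) = #F9F7FC.

#F9F7FC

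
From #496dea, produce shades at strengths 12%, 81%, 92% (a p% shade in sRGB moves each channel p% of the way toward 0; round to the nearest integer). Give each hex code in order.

#4060ce, #0e152c, #060913

#496dea is rgb(73, 109, 234).
12%: (73 − 8.76 = 64.24→64, 109 − 13.08 = 95.92→96, 234 − 28.08 = 205.92→206) → #4060ce
81%: (73 − 59.13 = 13.87→14, 109 − 88.29 = 20.71→21, 234 − 189.54 = 44.46→44) → #0e152c
92%: (73 − 67.16 = 5.84→6, 109 − 100.28 = 8.72→9, 234 − 215.28 = 18.72→19) → #060913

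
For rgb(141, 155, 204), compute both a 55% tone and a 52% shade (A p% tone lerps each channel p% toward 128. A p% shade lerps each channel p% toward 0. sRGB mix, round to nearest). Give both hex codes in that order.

#868CA2, #444A62

55% tone:
  R: 141 + 0.55×(128−141) = 141 − 7.15 = 133.85 → 134
  G: 155 + 0.55×(128−155) = 155 − 14.85 = 140.15 → 140
  B: 204 − 41.8 = 162.2 → 162
  → #868CA2
52% shade:
  R: 141 + 0.52×(0−141) = 141 − 73.32 = 67.68 → 68
  G: 155 − 80.6 = 74.4 → 74
  B: 204 − 106.08 = 97.92 → 98
  → #444A62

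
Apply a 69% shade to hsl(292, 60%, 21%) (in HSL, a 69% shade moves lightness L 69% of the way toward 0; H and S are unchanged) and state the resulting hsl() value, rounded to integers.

L moves 69% from 21 toward 0: 21 − 14.49 = 6.51 → 7.
H and S are unchanged.

hsl(292, 60%, 7%)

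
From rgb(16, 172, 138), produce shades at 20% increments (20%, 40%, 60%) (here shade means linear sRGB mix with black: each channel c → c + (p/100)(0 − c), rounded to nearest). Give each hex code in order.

20%: (16 − 3.2 = 12.8→13, 172 − 34.4 = 137.6→138, 138 − 27.6 = 110.4→110) → #0d8a6e
40%: (16 − 6.4 = 9.6→10, 172 − 68.8 = 103.2→103, 138 − 55.2 = 82.8→83) → #0a6753
60%: (16 − 9.6 = 6.4→6, 172 − 103.2 = 68.8→69, 138 − 82.8 = 55.2→55) → #064537

#0d8a6e, #0a6753, #064537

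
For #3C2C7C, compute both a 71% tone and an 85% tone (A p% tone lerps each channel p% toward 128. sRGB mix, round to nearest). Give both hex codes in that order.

#3C2C7C is rgb(60, 44, 124).
71% tone:
  R: 60 + 48.28 = 108.28 → 108
  G: 44 + 0.71×(128−44) = 44 + 59.64 = 103.64 → 104
  B: 124 + 2.84 = 126.84 → 127
  → #6C687F
85% tone:
  R: 60 + 57.8 = 117.8 → 118
  G: 44 + 0.85×(128−44) = 44 + 71.4 = 115.4 → 115
  B: 124 + 3.4 = 127.4 → 127
  → #76737F

#6C687F, #76737F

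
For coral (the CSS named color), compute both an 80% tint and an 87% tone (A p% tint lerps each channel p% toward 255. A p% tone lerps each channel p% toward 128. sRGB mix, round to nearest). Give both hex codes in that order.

CSS coral is rgb(255, 127, 80).
80% tint:
  R: 255 + 0 = 255 → 255
  G: 127 + 0.8×(255−127) = 127 + 102.4 = 229.4 → 229
  B: 80 + 0.8×(255−80) = 80 + 140 = 220 → 220
  → #FFE5DC
87% tone:
  R: 255 + 0.87×(128−255) = 255 − 110.49 = 144.51 → 145
  G: 127 + 0.87 = 127.87 → 128
  B: 80 + 41.76 = 121.76 → 122
  → #91807A

#FFE5DC, #91807A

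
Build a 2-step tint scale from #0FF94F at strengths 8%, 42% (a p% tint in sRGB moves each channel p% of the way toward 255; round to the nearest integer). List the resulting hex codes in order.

#22F95D, #74FC99

#0FF94F is rgb(15, 249, 79).
8%: (15 + 19.2 = 34.2→34, 249→249, 79 + 14.08 = 93.08→93) → #22F95D
42%: (15 + 100.8 = 115.8→116, 249 + 2.52 = 251.52→252, 79 + 73.92 = 152.92→153) → #74FC99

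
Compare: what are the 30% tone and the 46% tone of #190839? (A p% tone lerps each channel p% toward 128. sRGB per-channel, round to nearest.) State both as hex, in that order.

#382c4e, #483f5a

#190839 is rgb(25, 8, 57).
30% tone:
  R: 25 + 0.3×(128−25) = 25 + 30.9 = 55.9 → 56
  G: 8 + 0.3×(128−8) = 8 + 36 = 44 → 44
  B: 57 + 0.3×(128−57) = 57 + 21.3 = 78.3 → 78
  → #382c4e
46% tone:
  R: 25 + 47.38 = 72.38 → 72
  G: 8 + 0.46×(128−8) = 8 + 55.2 = 63.2 → 63
  B: 57 + 0.46×(128−57) = 57 + 32.66 = 89.66 → 90
  → #483f5a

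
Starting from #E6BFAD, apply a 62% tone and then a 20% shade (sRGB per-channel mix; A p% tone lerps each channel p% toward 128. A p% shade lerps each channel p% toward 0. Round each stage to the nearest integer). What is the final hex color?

#867A74

#E6BFAD is rgb(230, 191, 173).
A 62% tone moves each channel 62% toward 128:
  R: 230 + 0.62×(128−230) = 230 − 63.24 = 166.76 → 167
  G: 191 − 39.06 = 151.94 → 152
  B: 173 + 0.62×(128−173) = 173 − 27.9 = 145.1 → 145
After the tone: rgb(167, 152, 145) = #A79891.
Lerp each channel 20% toward 0:
  R: 167 + 0.2×(0−167) = 167 − 33.4 = 133.6 → 134
  G: 152 + 0.2×(0−152) = 152 − 30.4 = 121.6 → 122
  B: 145 + 0.2×(0−145) = 145 − 29 = 116 → 116
rgb(134, 122, 116) = #867A74.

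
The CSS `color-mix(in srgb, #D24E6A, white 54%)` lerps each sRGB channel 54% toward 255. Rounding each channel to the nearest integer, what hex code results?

#EAAEBA

#D24E6A is rgb(210, 78, 106).
Per channel, c → c + 0.54(255 − c):
  R: 210 + 24.3 = 234.3 → 234
  G: 78 + 0.54×(255−78) = 78 + 95.58 = 173.58 → 174
  B: 106 + 80.46 = 186.46 → 186
rgb(234, 174, 186) = #EAAEBA.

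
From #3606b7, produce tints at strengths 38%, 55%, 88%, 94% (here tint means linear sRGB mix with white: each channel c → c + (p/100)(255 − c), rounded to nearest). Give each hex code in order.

#8265d2, #a58fdf, #e7e1f6, #f3f0fb

#3606b7 is rgb(54, 6, 183).
38%: (54 + 76.38 = 130.38→130, 6 + 94.62 = 100.62→101, 183 + 27.36 = 210.36→210) → #8265d2
55%: (54 + 110.55 = 164.55→165, 6 + 136.95 = 142.95→143, 183 + 39.6 = 222.6→223) → #a58fdf
88%: (54 + 176.88 = 230.88→231, 6 + 219.12 = 225.12→225, 183 + 63.36 = 246.36→246) → #e7e1f6
94%: (54 + 188.94 = 242.94→243, 6 + 234.06 = 240.06→240, 183 + 67.68 = 250.68→251) → #f3f0fb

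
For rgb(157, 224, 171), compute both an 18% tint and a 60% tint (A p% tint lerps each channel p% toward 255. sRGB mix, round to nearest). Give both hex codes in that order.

#afe6ba, #d8f3dd

18% tint:
  R: 157 + 17.64 = 174.64 → 175
  G: 224 + 0.18×(255−224) = 224 + 5.58 = 229.58 → 230
  B: 171 + 15.12 = 186.12 → 186
  → #afe6ba
60% tint:
  R: 157 + 58.8 = 215.8 → 216
  G: 224 + 0.6×(255−224) = 224 + 18.6 = 242.6 → 243
  B: 171 + 50.4 = 221.4 → 221
  → #d8f3dd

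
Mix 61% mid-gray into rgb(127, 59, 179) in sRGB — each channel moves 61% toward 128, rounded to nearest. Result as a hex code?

#806594

Per channel, c → c + 0.61(128 − c):
  R: 127 + 0.61×(128−127) = 127 + 0.61 = 127.61 → 128
  G: 59 + 0.61×(128−59) = 59 + 42.09 = 101.09 → 101
  B: 179 + 0.61×(128−179) = 179 − 31.11 = 147.89 → 148
rgb(128, 101, 148) = #806594.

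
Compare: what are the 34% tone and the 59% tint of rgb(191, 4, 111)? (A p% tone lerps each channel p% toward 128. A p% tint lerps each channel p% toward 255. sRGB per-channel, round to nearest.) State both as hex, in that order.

#AA2E75, #E598C4

34% tone:
  R: 191 + 0.34×(128−191) = 191 − 21.42 = 169.58 → 170
  G: 4 + 42.16 = 46.16 → 46
  B: 111 + 0.34×(128−111) = 111 + 5.78 = 116.78 → 117
  → #AA2E75
59% tint:
  R: 191 + 0.59×(255−191) = 191 + 37.76 = 228.76 → 229
  G: 4 + 0.59×(255−4) = 4 + 148.09 = 152.09 → 152
  B: 111 + 84.96 = 195.96 → 196
  → #E598C4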